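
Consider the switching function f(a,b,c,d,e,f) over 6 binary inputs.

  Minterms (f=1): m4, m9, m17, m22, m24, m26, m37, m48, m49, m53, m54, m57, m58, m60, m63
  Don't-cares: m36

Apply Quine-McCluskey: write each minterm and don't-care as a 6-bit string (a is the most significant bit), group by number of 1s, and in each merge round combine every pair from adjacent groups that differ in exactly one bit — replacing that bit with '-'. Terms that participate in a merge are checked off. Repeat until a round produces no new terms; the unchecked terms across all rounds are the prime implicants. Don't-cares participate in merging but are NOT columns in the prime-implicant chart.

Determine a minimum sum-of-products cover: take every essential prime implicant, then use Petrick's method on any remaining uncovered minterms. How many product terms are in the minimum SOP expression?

11

size-2^0 implicants → 000100(✓)  001001  010001(✓)  010110(✓)  011000(✓)  011010(✓)  100100(✓)  100101(✓)  110000(✓)  110001(✓)  110101(✓)  110110(✓)  111001(✓)  111010(✓)  111100  111111
size-2^1 implicants → -00100  -10001  -10110  -11010  0110-0  1-0101  10010-  11-001  110-01  11000-
Unchecked terms (primes): -00100, -10001, -10110, -11010, 001001, 0110-0, 1-0101, 10010-, 11-001, 110-01, 11000-, 111100, 111111
Minterm coverage:
  m4 ⊆ -00100 [E]
  m9 ⊆ 001001 [E]
  m17 ⊆ -10001 [E]
  m22 ⊆ -10110 [E]
  m24 ⊆ 0110-0 [E]
  m26 ⊆ -11010,0110-0
  m37 ⊆ 1-0101,10010-
  m48 ⊆ 11000- [E]
  m49 ⊆ -10001,11-001,110-01,11000-
  m53 ⊆ 1-0101,110-01
  m54 ⊆ -10110 [E]
  m57 ⊆ 11-001 [E]
  m58 ⊆ -11010 [E]
  m60 ⊆ 111100 [E]
  m63 ⊆ 111111 [E]
E = {-00100, -10001, -10110, -11010, 001001, 0110-0, 11-001, 11000-, 111100, 111111}
Petrick residual → 1-0101
Cover = b'c'de'f' + bc'd'e'f + bc'def' + bcd'ef' + a'b'cd'e'f + a'bcd'f' + ac'de'f + abd'e'f + abc'd'e' + abcde'f' + abcdef  |cover|=11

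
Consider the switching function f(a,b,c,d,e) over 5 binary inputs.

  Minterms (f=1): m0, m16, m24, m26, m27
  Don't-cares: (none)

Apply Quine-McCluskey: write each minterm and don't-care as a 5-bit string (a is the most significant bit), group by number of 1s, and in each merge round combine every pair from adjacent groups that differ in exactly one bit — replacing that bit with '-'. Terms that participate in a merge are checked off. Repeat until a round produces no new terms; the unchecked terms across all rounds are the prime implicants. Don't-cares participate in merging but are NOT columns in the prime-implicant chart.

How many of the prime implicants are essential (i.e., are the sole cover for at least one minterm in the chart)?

Round 0: 00000✓ 10000✓ 11000✓ 11010✓ 11011✓
Round 1: -0000 1-000 110-0 1101-
PIs = {-0000, 1-000, 110-0, 1101-}
Coverage chart:
  m0: -0000 ←essential
  m16: -0000,1-000
  m24: 1-000,110-0
  m26: 110-0,1101-
  m27: 1101- ←essential
Essential: -0000, 1101-

2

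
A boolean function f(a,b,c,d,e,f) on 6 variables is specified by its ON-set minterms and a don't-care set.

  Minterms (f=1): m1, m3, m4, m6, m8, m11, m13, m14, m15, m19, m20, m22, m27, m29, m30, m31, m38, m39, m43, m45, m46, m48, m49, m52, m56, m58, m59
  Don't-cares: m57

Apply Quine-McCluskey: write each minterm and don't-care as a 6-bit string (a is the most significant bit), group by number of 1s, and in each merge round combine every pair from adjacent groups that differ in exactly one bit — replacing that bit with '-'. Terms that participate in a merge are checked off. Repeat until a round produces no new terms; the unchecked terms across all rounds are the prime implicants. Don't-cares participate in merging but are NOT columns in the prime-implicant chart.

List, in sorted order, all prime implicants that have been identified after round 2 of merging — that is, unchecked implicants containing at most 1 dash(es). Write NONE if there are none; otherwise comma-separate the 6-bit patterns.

-01101, -10100, 0000-1, 001000, 10011-, 110-00

[col 0] 000001*, 000011*, 000100*, 000110*, 001000, 001011*, 001101*, 001110*, 001111*, 010011*, 010100*, 010110*, 011011*, 011101*, 011110*, 011111*, 100110*, 100111*, 101011*, 101101*, 101110*, 110000*, 110001*, 110100*, 111000*, 111001*, 111010*, 111011*
[col 1] -00110*, -01011*, -01101, -01110*, -10100, -11011*, 0-0011*, 0-0100*, 0-0110*, 0-1011*, 0-1101*, 0-1110*, 0-1111*, 00-011*, 00-110*, 0000-1, 0001-0*, 001-11*, 0011-1*, 00111-*, 01-011*, 01-110*, 0101-0*, 011-11*, 0111-1*, 01111-*, 1-1011*, 10-110*, 10011-, 11-000*, 11-001*, 110-00, 11000-*, 1110-0*, 1110-1*, 11100-*, 11101-*
[col 2] --1011, -0-110, 0--011, 0--110, 0-01-0, 0-1-11, 0-11-1, 0-111-, 11-00-, 1110--
Prime implicants: --1011, -0-110, -01101, -10100, 0--011, 0--110, 0-01-0, 0-1-11, 0-11-1, 0-111-, 0000-1, 001000, 10011-, 11-00-, 110-00, 1110--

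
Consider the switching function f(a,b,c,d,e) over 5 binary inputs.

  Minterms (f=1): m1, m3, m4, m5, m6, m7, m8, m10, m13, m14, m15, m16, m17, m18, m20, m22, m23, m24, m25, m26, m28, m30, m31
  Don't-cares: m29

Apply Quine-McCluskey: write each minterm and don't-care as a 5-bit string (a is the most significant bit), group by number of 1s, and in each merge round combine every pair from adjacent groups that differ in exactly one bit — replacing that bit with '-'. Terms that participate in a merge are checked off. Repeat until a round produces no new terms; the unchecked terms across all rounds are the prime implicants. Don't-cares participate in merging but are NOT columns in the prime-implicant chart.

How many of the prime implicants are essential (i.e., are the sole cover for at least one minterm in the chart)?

[col 0] 00001*, 00011*, 00100*, 00101*, 00110*, 00111*, 01000*, 01010*, 01101*, 01110*, 01111*, 10000*, 10001*, 10010*, 10100*, 10110*, 10111*, 11000*, 11001*, 11010*, 11100*, 11101*, 11110*, 11111*
[col 1] -0001, -0100*, -0110*, -0111*, -1000*, -1010*, -1101*, -1110*, -1111*, 0-101*, 0-110*, 0-111*, 00-01*, 00-11*, 000-1*, 001-0*, 001-1*, 0010-*, 0011-*, 01-10*, 010-0*, 011-1*, 0111-*, 1-000*, 1-001*, 1-010*, 1-100*, 1-110*, 1-111*, 10-00*, 10-10*, 100-0*, 1000-*, 101-0*, 1011-*, 11-00*, 11-01*, 11-10*, 110-0*, 1100-*, 111-0*, 111-1*, 1110-*, 1111-*
[col 2] --110*, --111*, -01-0, -011-*, -1-10, -10-0, -11-1, -111-*, 0-1-1, 0-11-*, 00--1, 001--, 1--00*, 1--10*, 1-0-0*, 1-00-, 1-1-0*, 1-11-*, 10--0*, 11--0*, 11-0-, 111--
[col 3] --11-, 1---0
Prime implicants: --11-, -0001, -01-0, -1-10, -10-0, -11-1, 0-1-1, 00--1, 001--, 1---0, 1-00-, 11-0-, 111--
PI chart (minterm → PIs covering it):
  1 | -0001,00--1
  3 | 00--1  (sole → essential)
  4 | -01-0,001--
  5 | 0-1-1,00--1,001--
  6 | --11-,-01-0,001--
  7 | --11-,0-1-1,00--1,001--
  8 | -10-0  (sole → essential)
  10 | -1-10,-10-0
  13 | -11-1,0-1-1
  14 | --11-,-1-10
  15 | --11-,-11-1,0-1-1
  16 | 1---0,1-00-
  17 | -0001,1-00-
  18 | 1---0  (sole → essential)
  20 | -01-0,1---0
  22 | --11-,-01-0,1---0
  23 | --11-  (sole → essential)
  24 | -10-0,1---0,1-00-,11-0-
  25 | 1-00-,11-0-
  26 | -1-10,-10-0,1---0
  28 | 1---0,11-0-,111--
  30 | --11-,-1-10,1---0,111--
  31 | --11-,-11-1,111--
Essential prime implicants: --11-, -10-0, 00--1, 1---0

4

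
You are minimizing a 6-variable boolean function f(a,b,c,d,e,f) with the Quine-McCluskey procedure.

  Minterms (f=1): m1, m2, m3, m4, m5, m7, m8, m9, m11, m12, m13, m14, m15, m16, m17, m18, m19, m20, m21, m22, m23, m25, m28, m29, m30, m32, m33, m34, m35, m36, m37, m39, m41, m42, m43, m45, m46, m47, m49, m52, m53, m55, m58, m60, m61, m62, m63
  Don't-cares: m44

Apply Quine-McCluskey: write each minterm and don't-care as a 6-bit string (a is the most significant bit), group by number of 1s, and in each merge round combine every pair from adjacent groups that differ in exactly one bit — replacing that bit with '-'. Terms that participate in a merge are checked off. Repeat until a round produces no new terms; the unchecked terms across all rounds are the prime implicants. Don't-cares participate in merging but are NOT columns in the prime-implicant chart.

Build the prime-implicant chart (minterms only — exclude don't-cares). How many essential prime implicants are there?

Round 0: 000001✓ 000010✓ 000011✓ 000100✓ 000101✓ 000111✓ 001000✓ 001001✓ 001011✓ 001100✓ 001101✓ 001110✓ 001111✓ 010000✓ 010001✓ 010010✓ 010011✓ 010100✓ 010101✓ 010110✓ 010111✓ 011001✓ 011100✓ 011101✓ 011110✓ 100000✓ 100001✓ 100010✓ 100011✓ 100100✓ 100101✓ 100111✓ 101001✓ 101010✓ 101011✓ 101100✓ 101101✓ 101110✓ 101111✓ 110001✓ 110100✓ 110101✓ 110111✓ 111010✓ 111100✓ 111101✓ 111110✓ 111111✓
Round 1: -00001✓ -00010✓ -00011✓ -00100✓ -00101✓ -00111✓ -01001✓ -01011✓ -01100✓ -01101✓ -01110✓ -01111✓ -10001✓ -10100✓ -10101✓ -10111✓ -11100✓ -11101✓ -11110✓ 0-0001✓ 0-0010✓ 0-0011✓ 0-0100✓ 0-0101✓ 0-0111✓ 0-1001✓ 0-1100✓ 0-1101✓ 0-1110✓ 00-001✓ 00-011✓ 00-100✓ 00-101✓ 00-111✓ 000-01✓ 000-11✓ 0000-1✓ 00001-✓ 0001-1✓ 00010-✓ 001-00✓ 001-01✓ 001-11✓ 0010-1✓ 00100-✓ 0011-0✓ 0011-1✓ 00110-✓ 00111-✓ 01-001✓ 01-100✓ 01-101✓ 01-110✓ 010-00✓ 010-01✓ 010-10✓ 010-11✓ 0100-0✓ 0100-1✓ 01000-✓ 01001-✓ 0101-0✓ 0101-1✓ 01010-✓ 01011-✓ 011-01✓ 0111-0✓ 01110-✓ 1-0001✓ 1-0100✓ 1-0101✓ 1-0111✓ 1-1010✓ 1-1100✓ 1-1101✓ 1-1110✓ 1-1111✓ 10-001✓ 10-010✓ 10-011✓ 10-100✓ 10-101✓ 10-111✓ 100-00✓ 100-01✓ 100-11✓ 1000-0✓ 1000-1✓ 10000-✓ 10001-✓ 1001-1✓ 10010-✓ 101-01✓ 101-10✓ 101-11✓ 1010-1✓ 10101-✓ 1011-0✓ 1011-1✓ 10110-✓ 10111-✓ 11-100✓ 11-101✓ 11-111✓ 110-01✓ 1101-1✓ 11010-✓ 111-10✓ 1111-0✓ 1111-1✓ 11110-✓ 11111-✓
Round 2: --0001✓ --0100✓ --0101✓ --0111✓ --1100✓ --1101✓ --1110✓ -0-001✓ -0-011✓ -0-100✓ -0-101✓ -0-111✓ -00-01✓ -00-11✓ -000-1✓ -0001- -001-1✓ -0010-✓ -01-01✓ -01-11✓ -010-1✓ -011-0✓ -011-1✓ -0110-✓ -0111-✓ -1-100✓ -1-101✓ -10-01✓ -101-1✓ -1010-✓ -111-0✓ -1110-✓ 0--001✓ 0--100✓ 0--101✓ 0-0-01✓ 0-0-11✓ 0-00-1✓ 0-001- 0-01-1✓ 0-010-✓ 0-1-01✓ 0-11-0✓ 0-110-✓ 00--01✓ 00--11✓ 00-0-1✓ 00-1-1✓ 00-10-✓ 000--1✓ 001--1✓ 001-0- 0011--✓ 01--01✓ 01-1-0 01-10-✓ 010--0✓ 010--1✓ 010-0-✓ 010-1-✓ 0100--✓ 0101--✓ 1--100✓ 1--101✓ 1--111✓ 1-0-01✓ 1-01-1✓ 1-010-✓ 1-1-10 1-11-0✓ 1-11-1✓ 1-110-✓ 1-111-✓ 10--01✓ 10--11✓ 10-0-1✓ 10-01- 10-1-1✓ 10-10-✓ 100--1✓ 100-0- 1000-- 101--1✓ 101-1- 1011--✓ 11-1-1✓ 11-10-✓ 1111--✓
Round 3: ---100✓ ---101✓ --0-01 --01-1 --010-✓ --11-0 --110-✓ -0--01✓ -0--11✓ -0-0-1✓ -0-1-1✓ -0-10-✓ -00--1✓ -01--1✓ -011-- -1-10-✓ 0---01 0--10-✓ 0-0--1 00---1✓ 010--- 1--1-1 1--10-✓ 1-11-- 10---1✓
Round 4: ---10- -0---1
PIs = {---10-, --0-01, --01-1, --11-0, -0---1, -0001-, -011--, 0---01, 0-0--1, 0-001-, 001-0-, 01-1-0, 010---, 1--1-1, 1-1-10, 1-11--, 10-01-, 100-0-, 1000--, 101-1-}
Coverage chart:
  m1: --0-01,-0---1,0---01,0-0--1
  m2: -0001-,0-001-
  m3: -0---1,-0001-,0-0--1,0-001-
  m4: ---10- ←essential
  m5: ---10-,--0-01,--01-1,-0---1,0---01,0-0--1
  m7: --01-1,-0---1,0-0--1
  m8: 001-0- ←essential
  m9: -0---1,0---01,001-0-
  m11: -0---1 ←essential
  m12: ---10-,--11-0,-011--,001-0-
  m13: ---10-,-0---1,-011--,0---01,001-0-
  m14: --11-0,-011--
  m15: -0---1,-011--
  m16: 010--- ←essential
  m17: --0-01,0---01,0-0--1,010---
  m18: 0-001-,010---
  m19: 0-0--1,0-001-,010---
  m20: ---10-,01-1-0,010---
  m21: ---10-,--0-01,--01-1,0---01,0-0--1,010---
  m22: 01-1-0,010---
  m23: --01-1,0-0--1,010---
  m25: 0---01 ←essential
  m28: ---10-,--11-0,01-1-0
  m29: ---10-,0---01
  m30: --11-0,01-1-0
  m32: 100-0-,1000--
  m33: --0-01,-0---1,100-0-,1000--
  m34: -0001-,10-01-,1000--
  m35: -0---1,-0001-,10-01-,1000--
  m36: ---10-,100-0-
  m37: ---10-,--0-01,--01-1,-0---1,1--1-1,100-0-
  m39: --01-1,-0---1,1--1-1
  m41: -0---1 ←essential
  m42: 1-1-10,10-01-,101-1-
  m43: -0---1,10-01-,101-1-
  m45: ---10-,-0---1,-011--,1--1-1,1-11--
  m46: --11-0,-011--,1-1-10,1-11--,101-1-
  m47: -0---1,-011--,1--1-1,1-11--,101-1-
  m49: --0-01 ←essential
  m52: ---10- ←essential
  m53: ---10-,--0-01,--01-1,1--1-1
  m55: --01-1,1--1-1
  m58: 1-1-10 ←essential
  m60: ---10-,--11-0,1-11--
  m61: ---10-,1--1-1,1-11--
  m62: --11-0,1-1-10,1-11--
  m63: 1--1-1,1-11--
Essential: ---10-, --0-01, -0---1, 0---01, 001-0-, 010---, 1-1-10

7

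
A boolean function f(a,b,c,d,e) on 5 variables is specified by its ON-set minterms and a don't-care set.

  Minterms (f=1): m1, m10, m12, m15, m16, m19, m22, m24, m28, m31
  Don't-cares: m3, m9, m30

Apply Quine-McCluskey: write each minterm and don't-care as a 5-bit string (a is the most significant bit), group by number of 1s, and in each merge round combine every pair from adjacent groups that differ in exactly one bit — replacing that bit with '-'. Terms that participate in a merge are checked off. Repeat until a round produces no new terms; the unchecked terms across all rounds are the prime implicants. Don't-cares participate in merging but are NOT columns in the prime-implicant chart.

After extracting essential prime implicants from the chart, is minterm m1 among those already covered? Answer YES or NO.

NO

[col 0] 00001*, 00011*, 01001*, 01010, 01100*, 01111*, 10000*, 10011*, 10110*, 11000*, 11100*, 11110*, 11111*
[col 1] -0011, -1100, -1111, 0-001, 000-1, 1-000, 1-110, 11-00, 111-0, 1111-
Prime implicants: -0011, -1100, -1111, 0-001, 000-1, 01010, 1-000, 1-110, 11-00, 111-0, 1111-
PI chart (minterm → PIs covering it):
  1 | 0-001,000-1
  10 | 01010  (sole → essential)
  12 | -1100  (sole → essential)
  15 | -1111  (sole → essential)
  16 | 1-000  (sole → essential)
  19 | -0011  (sole → essential)
  22 | 1-110  (sole → essential)
  24 | 1-000,11-00
  28 | -1100,11-00,111-0
  31 | -1111,1111-
Essential prime implicants: -0011, -1100, -1111, 01010, 1-000, 1-110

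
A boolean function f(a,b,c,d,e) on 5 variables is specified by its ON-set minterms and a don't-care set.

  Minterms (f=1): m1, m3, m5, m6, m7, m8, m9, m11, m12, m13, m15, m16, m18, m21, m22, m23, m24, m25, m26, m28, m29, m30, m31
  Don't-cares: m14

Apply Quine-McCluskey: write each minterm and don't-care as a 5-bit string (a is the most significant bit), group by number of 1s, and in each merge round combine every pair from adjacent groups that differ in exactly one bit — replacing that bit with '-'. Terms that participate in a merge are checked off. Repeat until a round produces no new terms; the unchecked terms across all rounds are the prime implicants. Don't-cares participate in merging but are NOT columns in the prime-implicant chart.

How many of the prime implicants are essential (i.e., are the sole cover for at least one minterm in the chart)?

Round 0: 00001✓ 00011✓ 00101✓ 00110✓ 00111✓ 01000✓ 01001✓ 01011✓ 01100✓ 01101✓ 01110✓ 01111✓ 10000✓ 10010✓ 10101✓ 10110✓ 10111✓ 11000✓ 11001✓ 11010✓ 11100✓ 11101✓ 11110✓ 11111✓
Round 1: -0101✓ -0110✓ -0111✓ -1000✓ -1001✓ -1100✓ -1101✓ -1110✓ -1111✓ 0-001✓ 0-011✓ 0-101✓ 0-110✓ 0-111✓ 00-01✓ 00-11✓ 000-1✓ 001-1✓ 0011-✓ 01-00✓ 01-01✓ 01-11✓ 010-1✓ 0100-✓ 011-0✓ 011-1✓ 0110-✓ 0111-✓ 1-000✓ 1-010✓ 1-101✓ 1-110✓ 1-111✓ 10-10✓ 100-0✓ 101-1✓ 1011-✓ 11-00✓ 11-01✓ 11-10✓ 110-0✓ 1100-✓ 111-0✓ 111-1✓ 1110-✓ 1111-✓
Round 2: --101✓ --110✓ --111✓ -01-1✓ -011-✓ -1-00✓ -1-01✓ -100-✓ -11-0✓ -11-1✓ -110-✓ -111-✓ 0--01✓ 0--11✓ 0-0-1✓ 0-1-1✓ 0-11-✓ 00--1✓ 01--1✓ 01-0-✓ 011--✓ 1--10 1-0-0 1-1-1✓ 1-11-✓ 11--0 11-0-✓ 111--✓
Round 3: --1-1 --11- -1-0- -11-- 0---1
PIs = {--1-1, --11-, -1-0-, -11--, 0---1, 1--10, 1-0-0, 11--0}
Coverage chart:
  m1: 0---1 ←essential
  m3: 0---1 ←essential
  m5: --1-1,0---1
  m6: --11- ←essential
  m7: --1-1,--11-,0---1
  m8: -1-0- ←essential
  m9: -1-0-,0---1
  m11: 0---1 ←essential
  m12: -1-0-,-11--
  m13: --1-1,-1-0-,-11--,0---1
  m15: --1-1,--11-,-11--,0---1
  m16: 1-0-0 ←essential
  m18: 1--10,1-0-0
  m21: --1-1 ←essential
  m22: --11-,1--10
  m23: --1-1,--11-
  m24: -1-0-,1-0-0,11--0
  m25: -1-0- ←essential
  m26: 1--10,1-0-0,11--0
  m28: -1-0-,-11--,11--0
  m29: --1-1,-1-0-,-11--
  m30: --11-,-11--,1--10,11--0
  m31: --1-1,--11-,-11--
Essential: --1-1, --11-, -1-0-, 0---1, 1-0-0

5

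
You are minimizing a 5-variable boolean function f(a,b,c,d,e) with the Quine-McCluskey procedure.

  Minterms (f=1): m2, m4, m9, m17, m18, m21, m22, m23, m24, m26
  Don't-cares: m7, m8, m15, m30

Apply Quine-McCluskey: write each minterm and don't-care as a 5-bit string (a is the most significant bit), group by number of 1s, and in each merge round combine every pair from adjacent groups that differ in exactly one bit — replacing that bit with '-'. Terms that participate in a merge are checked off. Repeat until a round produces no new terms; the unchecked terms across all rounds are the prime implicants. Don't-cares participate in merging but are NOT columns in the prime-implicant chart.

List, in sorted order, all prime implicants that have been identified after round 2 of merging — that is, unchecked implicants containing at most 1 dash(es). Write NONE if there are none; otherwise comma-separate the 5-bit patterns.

-0010, -0111, -1000, 0-111, 00100, 0100-, 10-01, 101-1, 1011-, 110-0

Round 0: 00010✓ 00100 00111✓ 01000✓ 01001✓ 01111✓ 10001✓ 10010✓ 10101✓ 10110✓ 10111✓ 11000✓ 11010✓ 11110✓
Round 1: -0010 -0111 -1000 0-111 0100- 1-010✓ 1-110✓ 10-01 10-10✓ 101-1 1011- 11-10✓ 110-0
Round 2: 1--10
PIs = {-0010, -0111, -1000, 0-111, 00100, 0100-, 1--10, 10-01, 101-1, 1011-, 110-0}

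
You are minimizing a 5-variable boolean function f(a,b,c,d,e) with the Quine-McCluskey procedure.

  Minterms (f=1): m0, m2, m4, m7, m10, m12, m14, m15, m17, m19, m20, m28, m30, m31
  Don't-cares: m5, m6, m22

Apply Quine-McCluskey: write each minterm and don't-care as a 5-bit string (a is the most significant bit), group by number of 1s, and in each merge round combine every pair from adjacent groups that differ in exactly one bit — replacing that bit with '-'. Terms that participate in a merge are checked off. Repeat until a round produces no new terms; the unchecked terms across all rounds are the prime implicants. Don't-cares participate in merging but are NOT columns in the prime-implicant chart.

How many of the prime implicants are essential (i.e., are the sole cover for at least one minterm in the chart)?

Round 0: 00000✓ 00010✓ 00100✓ 00101✓ 00110✓ 00111✓ 01010✓ 01100✓ 01110✓ 01111✓ 10001✓ 10011✓ 10100✓ 10110✓ 11100✓ 11110✓ 11111✓
Round 1: -0100✓ -0110✓ -1100✓ -1110✓ -1111✓ 0-010✓ 0-100✓ 0-110✓ 0-111✓ 00-00✓ 00-10✓ 000-0✓ 001-0✓ 001-1✓ 0010-✓ 0011-✓ 01-10✓ 011-0✓ 0111-✓ 1-100✓ 1-110✓ 100-1 101-0✓ 111-0✓ 1111-✓
Round 2: --100✓ --110✓ -01-0✓ -11-0✓ -111- 0--10 0-1-0✓ 0-11- 00--0 001-- 1-1-0✓
Round 3: --1-0
PIs = {--1-0, -111-, 0--10, 0-11-, 00--0, 001--, 100-1}
Coverage chart:
  m0: 00--0 ←essential
  m2: 0--10,00--0
  m4: --1-0,00--0,001--
  m7: 0-11-,001--
  m10: 0--10 ←essential
  m12: --1-0 ←essential
  m14: --1-0,-111-,0--10,0-11-
  m15: -111-,0-11-
  m17: 100-1 ←essential
  m19: 100-1 ←essential
  m20: --1-0 ←essential
  m28: --1-0 ←essential
  m30: --1-0,-111-
  m31: -111- ←essential
Essential: --1-0, -111-, 0--10, 00--0, 100-1

5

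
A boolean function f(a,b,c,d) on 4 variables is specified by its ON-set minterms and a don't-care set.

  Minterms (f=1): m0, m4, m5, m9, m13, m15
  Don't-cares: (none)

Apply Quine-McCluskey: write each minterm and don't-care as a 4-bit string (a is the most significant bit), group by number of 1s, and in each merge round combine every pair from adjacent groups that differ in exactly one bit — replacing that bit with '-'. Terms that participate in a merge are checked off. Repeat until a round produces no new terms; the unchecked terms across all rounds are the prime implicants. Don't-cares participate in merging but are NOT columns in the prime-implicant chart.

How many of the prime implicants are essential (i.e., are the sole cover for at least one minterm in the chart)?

3

Round 0: 0000✓ 0100✓ 0101✓ 1001✓ 1101✓ 1111✓
Round 1: -101 0-00 010- 1-01 11-1
PIs = {-101, 0-00, 010-, 1-01, 11-1}
Coverage chart:
  m0: 0-00 ←essential
  m4: 0-00,010-
  m5: -101,010-
  m9: 1-01 ←essential
  m13: -101,1-01,11-1
  m15: 11-1 ←essential
Essential: 0-00, 1-01, 11-1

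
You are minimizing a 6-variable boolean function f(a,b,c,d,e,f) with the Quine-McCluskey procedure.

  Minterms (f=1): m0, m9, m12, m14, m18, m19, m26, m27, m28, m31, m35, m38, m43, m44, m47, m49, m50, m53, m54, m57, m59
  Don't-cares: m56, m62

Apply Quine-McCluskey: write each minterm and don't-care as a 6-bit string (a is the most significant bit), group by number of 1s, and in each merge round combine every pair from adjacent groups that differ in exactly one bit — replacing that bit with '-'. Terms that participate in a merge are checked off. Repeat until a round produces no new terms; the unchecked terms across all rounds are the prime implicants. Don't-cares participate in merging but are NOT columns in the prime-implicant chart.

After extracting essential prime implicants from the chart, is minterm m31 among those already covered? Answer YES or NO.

[col 0] 000000, 001001, 001100*, 001110*, 010010*, 010011*, 011010*, 011011*, 011100*, 011111*, 100011*, 100110*, 101011*, 101100*, 101111*, 110001*, 110010*, 110101*, 110110*, 111000*, 111001*, 111011*, 111110*
[col 1] -01100, -10010, -11011, 0-1100, 0011-0, 01-010*, 01-011*, 01001-*, 011-11, 01101-*, 1-0110, 1-1011, 10-011, 101-11, 11-001, 11-110, 110-01, 110-10, 1110-1, 11100-
[col 2] 01-01-
Prime implicants: -01100, -10010, -11011, 0-1100, 000000, 001001, 0011-0, 01-01-, 011-11, 1-0110, 1-1011, 10-011, 101-11, 11-001, 11-110, 110-01, 110-10, 1110-1, 11100-
PI chart (minterm → PIs covering it):
  0 | 000000  (sole → essential)
  9 | 001001  (sole → essential)
  12 | -01100,0-1100,0011-0
  14 | 0011-0  (sole → essential)
  18 | -10010,01-01-
  19 | 01-01-  (sole → essential)
  26 | 01-01-  (sole → essential)
  27 | -11011,01-01-,011-11
  28 | 0-1100  (sole → essential)
  31 | 011-11  (sole → essential)
  35 | 10-011  (sole → essential)
  38 | 1-0110  (sole → essential)
  43 | 1-1011,10-011,101-11
  44 | -01100  (sole → essential)
  47 | 101-11  (sole → essential)
  49 | 11-001,110-01
  50 | -10010,110-10
  53 | 110-01  (sole → essential)
  54 | 1-0110,11-110,110-10
  57 | 11-001,1110-1,11100-
  59 | -11011,1-1011,1110-1
Essential prime implicants: -01100, 0-1100, 000000, 001001, 0011-0, 01-01-, 011-11, 1-0110, 10-011, 101-11, 110-01

YES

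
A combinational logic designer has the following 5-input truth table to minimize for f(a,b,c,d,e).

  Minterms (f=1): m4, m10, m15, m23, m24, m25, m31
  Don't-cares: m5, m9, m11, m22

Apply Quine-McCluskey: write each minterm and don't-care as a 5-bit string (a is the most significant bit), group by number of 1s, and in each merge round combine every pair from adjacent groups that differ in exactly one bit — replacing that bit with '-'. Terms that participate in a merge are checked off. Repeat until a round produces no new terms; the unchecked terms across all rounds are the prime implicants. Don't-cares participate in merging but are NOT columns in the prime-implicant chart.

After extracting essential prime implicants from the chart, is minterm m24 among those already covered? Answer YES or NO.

Round 0: 00100✓ 00101✓ 01001✓ 01010✓ 01011✓ 01111✓ 10110✓ 10111✓ 11000✓ 11001✓ 11111✓
Round 1: -1001 -1111 0010- 01-11 010-1 0101- 1-111 1011- 1100-
PIs = {-1001, -1111, 0010-, 01-11, 010-1, 0101-, 1-111, 1011-, 1100-}
Coverage chart:
  m4: 0010- ←essential
  m10: 0101- ←essential
  m15: -1111,01-11
  m23: 1-111,1011-
  m24: 1100- ←essential
  m25: -1001,1100-
  m31: -1111,1-111
Essential: 0010-, 0101-, 1100-

YES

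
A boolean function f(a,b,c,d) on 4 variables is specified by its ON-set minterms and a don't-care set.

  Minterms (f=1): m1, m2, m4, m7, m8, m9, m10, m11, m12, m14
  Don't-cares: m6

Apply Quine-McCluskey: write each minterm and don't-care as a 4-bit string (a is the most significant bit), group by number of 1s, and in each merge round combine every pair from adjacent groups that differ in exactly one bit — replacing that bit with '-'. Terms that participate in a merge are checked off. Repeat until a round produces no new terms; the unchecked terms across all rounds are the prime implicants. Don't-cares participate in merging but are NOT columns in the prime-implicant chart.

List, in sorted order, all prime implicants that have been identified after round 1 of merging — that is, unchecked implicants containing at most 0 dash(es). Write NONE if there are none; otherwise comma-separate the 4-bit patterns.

NONE

Round 0: 0001✓ 0010✓ 0100✓ 0110✓ 0111✓ 1000✓ 1001✓ 1010✓ 1011✓ 1100✓ 1110✓
Round 1: -001 -010✓ -100✓ -110✓ 0-10✓ 01-0✓ 011- 1-00✓ 1-10✓ 10-0✓ 10-1✓ 100-✓ 101-✓ 11-0✓
Round 2: --10 -1-0 1--0 10--
PIs = {--10, -001, -1-0, 011-, 1--0, 10--}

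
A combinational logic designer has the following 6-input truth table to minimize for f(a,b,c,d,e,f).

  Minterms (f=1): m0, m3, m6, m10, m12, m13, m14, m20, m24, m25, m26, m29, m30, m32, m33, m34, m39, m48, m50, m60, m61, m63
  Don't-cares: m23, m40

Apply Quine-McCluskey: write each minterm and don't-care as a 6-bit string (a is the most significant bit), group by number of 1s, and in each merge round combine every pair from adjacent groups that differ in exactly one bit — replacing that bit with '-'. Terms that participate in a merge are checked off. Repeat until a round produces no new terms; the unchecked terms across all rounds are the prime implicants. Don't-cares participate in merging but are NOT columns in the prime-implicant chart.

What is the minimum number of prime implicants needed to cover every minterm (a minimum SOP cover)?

[col 0] 000000*, 000011, 000110*, 001010*, 001100*, 001101*, 001110*, 010100, 010111, 011000*, 011001*, 011010*, 011101*, 011110*, 100000*, 100001*, 100010*, 100111, 101000*, 110000*, 110010*, 111100*, 111101*, 111111*
[col 1] -00000, -11101, 0-1010*, 0-1101, 0-1110*, 00-110, 001-10*, 0011-0, 00110-, 011-01, 011-10*, 0110-0, 01100-, 1-0000*, 1-0010*, 10-000, 1000-0*, 10000-, 1100-0*, 1111-1, 11110-
[col 2] 0-1-10, 1-00-0
Prime implicants: -00000, -11101, 0-1-10, 0-1101, 00-110, 000011, 0011-0, 00110-, 010100, 010111, 011-01, 0110-0, 01100-, 1-00-0, 10-000, 10000-, 100111, 1111-1, 11110-
PI chart (minterm → PIs covering it):
  0 | -00000  (sole → essential)
  3 | 000011  (sole → essential)
  6 | 00-110  (sole → essential)
  10 | 0-1-10  (sole → essential)
  12 | 0011-0,00110-
  13 | 0-1101,00110-
  14 | 0-1-10,00-110,0011-0
  20 | 010100  (sole → essential)
  24 | 0110-0,01100-
  25 | 011-01,01100-
  26 | 0-1-10,0110-0
  29 | -11101,0-1101,011-01
  30 | 0-1-10  (sole → essential)
  32 | -00000,1-00-0,10-000,10000-
  33 | 10000-  (sole → essential)
  34 | 1-00-0  (sole → essential)
  39 | 100111  (sole → essential)
  48 | 1-00-0  (sole → essential)
  50 | 1-00-0  (sole → essential)
  60 | 11110-  (sole → essential)
  61 | -11101,1111-1,11110-
  63 | 1111-1  (sole → essential)
Essential prime implicants: -00000, 0-1-10, 00-110, 000011, 010100, 1-00-0, 10000-, 100111, 1111-1, 11110-
Petrick residual → -11101, 00110-, 01100-
Minimum SOP uses 13 PIs: b'c'd'e'f' + bcde'f + a'cef' + a'b'def' + a'b'c'd'ef + a'b'cde' + a'bc'de'f' + a'bcd'e' + ac'd'f' + ab'c'd'e' + ab'c'def + abcdf + abcde'

13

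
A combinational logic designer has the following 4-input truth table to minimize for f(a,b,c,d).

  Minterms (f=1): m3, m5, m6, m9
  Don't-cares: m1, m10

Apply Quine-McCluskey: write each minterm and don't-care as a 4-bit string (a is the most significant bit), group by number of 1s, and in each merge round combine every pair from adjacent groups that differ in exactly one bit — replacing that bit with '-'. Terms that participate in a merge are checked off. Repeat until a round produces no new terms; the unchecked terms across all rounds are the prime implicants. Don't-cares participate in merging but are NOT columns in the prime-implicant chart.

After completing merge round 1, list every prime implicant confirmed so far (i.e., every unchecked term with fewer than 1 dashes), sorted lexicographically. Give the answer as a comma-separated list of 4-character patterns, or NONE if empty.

Round 0: 0001✓ 0011✓ 0101✓ 0110 1001✓ 1010
Round 1: -001 0-01 00-1
PIs = {-001, 0-01, 00-1, 0110, 1010}

0110, 1010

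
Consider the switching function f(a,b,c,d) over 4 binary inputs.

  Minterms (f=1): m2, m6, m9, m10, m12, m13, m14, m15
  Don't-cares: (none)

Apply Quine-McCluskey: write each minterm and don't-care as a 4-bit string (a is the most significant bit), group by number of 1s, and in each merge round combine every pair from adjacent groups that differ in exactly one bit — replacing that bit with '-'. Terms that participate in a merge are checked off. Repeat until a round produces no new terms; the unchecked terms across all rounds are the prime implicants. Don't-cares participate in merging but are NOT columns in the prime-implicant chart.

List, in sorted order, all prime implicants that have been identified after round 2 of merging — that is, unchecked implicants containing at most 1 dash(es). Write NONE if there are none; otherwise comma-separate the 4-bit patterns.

[col 0] 0010*, 0110*, 1001*, 1010*, 1100*, 1101*, 1110*, 1111*
[col 1] -010*, -110*, 0-10*, 1-01, 1-10*, 11-0*, 11-1*, 110-*, 111-*
[col 2] --10, 11--
Prime implicants: --10, 1-01, 11--

1-01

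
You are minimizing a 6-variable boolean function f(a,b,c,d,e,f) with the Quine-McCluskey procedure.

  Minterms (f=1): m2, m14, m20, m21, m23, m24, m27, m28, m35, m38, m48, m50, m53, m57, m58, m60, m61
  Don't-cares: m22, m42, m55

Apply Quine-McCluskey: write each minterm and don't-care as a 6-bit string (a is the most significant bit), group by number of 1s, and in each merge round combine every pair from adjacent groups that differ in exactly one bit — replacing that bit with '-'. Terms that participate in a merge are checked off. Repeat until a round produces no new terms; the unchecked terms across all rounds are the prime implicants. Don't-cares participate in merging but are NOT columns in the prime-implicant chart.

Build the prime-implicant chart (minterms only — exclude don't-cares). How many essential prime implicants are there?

size-2^0 implicants → 000010  001110  010100(✓)  010101(✓)  010110(✓)  010111(✓)  011000(✓)  011011  011100(✓)  100011  100110  101010(✓)  110000(✓)  110010(✓)  110101(✓)  110111(✓)  111001(✓)  111010(✓)  111100(✓)  111101(✓)
size-2^1 implicants → -10101(✓)  -10111(✓)  -11100  01-100  0101-0(✓)  0101-1(✓)  01010-(✓)  01011-(✓)  011-00  1-1010  11-010  11-101  1100-0  1101-1(✓)  111-01  11110-
size-2^2 implicants → -101-1  0101--
Unchecked terms (primes): -101-1, -11100, 000010, 001110, 01-100, 0101--, 011-00, 011011, 1-1010, 100011, 100110, 11-010, 11-101, 1100-0, 111-01, 11110-
Minterm coverage:
  m2 ⊆ 000010 [E]
  m14 ⊆ 001110 [E]
  m20 ⊆ 01-100,0101--
  m21 ⊆ -101-1,0101--
  m23 ⊆ -101-1,0101--
  m24 ⊆ 011-00 [E]
  m27 ⊆ 011011 [E]
  m28 ⊆ -11100,01-100,011-00
  m35 ⊆ 100011 [E]
  m38 ⊆ 100110 [E]
  m48 ⊆ 1100-0 [E]
  m50 ⊆ 11-010,1100-0
  m53 ⊆ -101-1,11-101
  m57 ⊆ 111-01 [E]
  m58 ⊆ 1-1010,11-010
  m60 ⊆ -11100,11110-
  m61 ⊆ 11-101,111-01,11110-
E = {000010, 001110, 011-00, 011011, 100011, 100110, 1100-0, 111-01}

8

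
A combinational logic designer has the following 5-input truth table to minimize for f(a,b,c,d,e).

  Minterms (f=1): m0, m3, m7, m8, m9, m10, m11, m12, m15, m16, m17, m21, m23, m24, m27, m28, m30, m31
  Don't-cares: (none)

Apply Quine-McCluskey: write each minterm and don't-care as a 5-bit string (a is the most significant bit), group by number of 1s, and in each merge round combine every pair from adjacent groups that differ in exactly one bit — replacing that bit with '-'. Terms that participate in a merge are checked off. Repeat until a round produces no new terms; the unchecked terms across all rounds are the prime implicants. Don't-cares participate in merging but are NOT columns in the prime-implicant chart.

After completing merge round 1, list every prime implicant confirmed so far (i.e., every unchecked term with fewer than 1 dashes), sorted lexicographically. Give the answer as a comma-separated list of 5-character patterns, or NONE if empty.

[col 0] 00000*, 00011*, 00111*, 01000*, 01001*, 01010*, 01011*, 01100*, 01111*, 10000*, 10001*, 10101*, 10111*, 11000*, 11011*, 11100*, 11110*, 11111*
[col 1] -0000*, -0111*, -1000*, -1011*, -1100*, -1111*, 0-000*, 0-011*, 0-111*, 00-11*, 01-00*, 01-11*, 010-0*, 010-1*, 0100-*, 0101-*, 1-000*, 1-111*, 10-01, 1000-, 101-1, 11-00*, 11-11*, 111-0, 1111-
[col 2] --000, --111, -1-00, -1-11, 0--11, 010--
Prime implicants: --000, --111, -1-00, -1-11, 0--11, 010--, 10-01, 1000-, 101-1, 111-0, 1111-

NONE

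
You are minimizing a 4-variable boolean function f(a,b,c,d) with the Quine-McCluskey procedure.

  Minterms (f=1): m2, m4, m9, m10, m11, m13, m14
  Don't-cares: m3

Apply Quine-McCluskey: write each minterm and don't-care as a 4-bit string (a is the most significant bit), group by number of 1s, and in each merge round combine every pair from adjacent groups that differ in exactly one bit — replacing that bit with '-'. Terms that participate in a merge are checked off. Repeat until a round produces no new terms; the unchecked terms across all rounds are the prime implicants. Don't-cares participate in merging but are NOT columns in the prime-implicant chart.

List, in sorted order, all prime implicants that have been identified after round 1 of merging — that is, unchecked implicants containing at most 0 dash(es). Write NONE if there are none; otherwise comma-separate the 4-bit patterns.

0100

Round 0: 0010✓ 0011✓ 0100 1001✓ 1010✓ 1011✓ 1101✓ 1110✓
Round 1: -010✓ -011✓ 001-✓ 1-01 1-10 10-1 101-✓
Round 2: -01-
PIs = {-01-, 0100, 1-01, 1-10, 10-1}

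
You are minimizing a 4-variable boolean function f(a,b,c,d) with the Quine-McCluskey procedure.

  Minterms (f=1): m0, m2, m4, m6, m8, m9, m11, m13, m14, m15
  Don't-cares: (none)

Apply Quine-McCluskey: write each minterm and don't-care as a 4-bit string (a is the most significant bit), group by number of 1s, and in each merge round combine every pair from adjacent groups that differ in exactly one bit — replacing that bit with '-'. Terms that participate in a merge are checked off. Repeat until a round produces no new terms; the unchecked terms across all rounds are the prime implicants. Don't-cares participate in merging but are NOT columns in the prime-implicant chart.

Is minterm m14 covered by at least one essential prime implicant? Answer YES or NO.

NO

size-2^0 implicants → 0000(✓)  0010(✓)  0100(✓)  0110(✓)  1000(✓)  1001(✓)  1011(✓)  1101(✓)  1110(✓)  1111(✓)
size-2^1 implicants → -000  -110  0-00(✓)  0-10(✓)  00-0(✓)  01-0(✓)  1-01(✓)  1-11(✓)  10-1(✓)  100-  11-1(✓)  111-
size-2^2 implicants → 0--0  1--1
Unchecked terms (primes): -000, -110, 0--0, 1--1, 100-, 111-
Minterm coverage:
  m0 ⊆ -000,0--0
  m2 ⊆ 0--0 [E]
  m4 ⊆ 0--0 [E]
  m6 ⊆ -110,0--0
  m8 ⊆ -000,100-
  m9 ⊆ 1--1,100-
  m11 ⊆ 1--1 [E]
  m13 ⊆ 1--1 [E]
  m14 ⊆ -110,111-
  m15 ⊆ 1--1,111-
E = {0--0, 1--1}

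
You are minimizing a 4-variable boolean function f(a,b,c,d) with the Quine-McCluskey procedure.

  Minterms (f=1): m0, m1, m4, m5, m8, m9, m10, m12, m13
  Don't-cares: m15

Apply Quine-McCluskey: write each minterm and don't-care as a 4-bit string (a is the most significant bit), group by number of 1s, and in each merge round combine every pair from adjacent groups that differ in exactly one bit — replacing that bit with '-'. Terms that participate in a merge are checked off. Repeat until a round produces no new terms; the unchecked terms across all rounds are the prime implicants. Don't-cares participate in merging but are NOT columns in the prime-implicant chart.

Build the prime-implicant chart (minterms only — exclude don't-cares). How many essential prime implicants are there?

size-2^0 implicants → 0000(✓)  0001(✓)  0100(✓)  0101(✓)  1000(✓)  1001(✓)  1010(✓)  1100(✓)  1101(✓)  1111(✓)
size-2^1 implicants → -000(✓)  -001(✓)  -100(✓)  -101(✓)  0-00(✓)  0-01(✓)  000-(✓)  010-(✓)  1-00(✓)  1-01(✓)  10-0  100-(✓)  11-1  110-(✓)
size-2^2 implicants → --00(✓)  --01(✓)  -00-(✓)  -10-(✓)  0-0-(✓)  1-0-(✓)
size-2^3 implicants → --0-
Unchecked terms (primes): --0-, 10-0, 11-1
Minterm coverage:
  m0 ⊆ --0- [E]
  m1 ⊆ --0- [E]
  m4 ⊆ --0- [E]
  m5 ⊆ --0- [E]
  m8 ⊆ --0-,10-0
  m9 ⊆ --0- [E]
  m10 ⊆ 10-0 [E]
  m12 ⊆ --0- [E]
  m13 ⊆ --0-,11-1
E = {--0-, 10-0}

2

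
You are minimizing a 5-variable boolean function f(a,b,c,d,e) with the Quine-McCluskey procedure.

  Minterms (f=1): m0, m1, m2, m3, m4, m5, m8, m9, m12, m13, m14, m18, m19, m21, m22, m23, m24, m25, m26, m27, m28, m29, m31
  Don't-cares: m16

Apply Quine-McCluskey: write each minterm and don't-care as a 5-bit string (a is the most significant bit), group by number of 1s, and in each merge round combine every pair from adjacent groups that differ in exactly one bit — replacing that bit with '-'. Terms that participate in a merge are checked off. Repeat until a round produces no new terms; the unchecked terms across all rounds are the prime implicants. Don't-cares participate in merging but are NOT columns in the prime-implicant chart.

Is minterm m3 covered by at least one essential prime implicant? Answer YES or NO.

NO

Round 0: 00000✓ 00001✓ 00010✓ 00011✓ 00100✓ 00101✓ 01000✓ 01001✓ 01100✓ 01101✓ 01110✓ 10000✓ 10010✓ 10011✓ 10101✓ 10110✓ 10111✓ 11000✓ 11001✓ 11010✓ 11011✓ 11100✓ 11101✓ 11111✓
Round 1: -0000✓ -0010✓ -0011✓ -0101✓ -1000✓ -1001✓ -1100✓ -1101✓ 0-000✓ 0-001✓ 0-100✓ 0-101✓ 00-00✓ 00-01✓ 000-0✓ 000-1✓ 0000-✓ 0001-✓ 0010-✓ 01-00✓ 01-01✓ 0100-✓ 011-0 0110-✓ 1-000✓ 1-010✓ 1-011✓ 1-101✓ 1-111✓ 10-10✓ 10-11✓ 100-0✓ 1001-✓ 101-1✓ 1011-✓ 11-00✓ 11-01✓ 11-11✓ 110-0✓ 110-1✓ 1100-✓ 1101-✓ 111-1✓ 1110-✓
Round 2: --000 --101 -00-0 -001- -1-00✓ -1-01✓ -100-✓ -110-✓ 0--00✓ 0--01✓ 0-00-✓ 0-10-✓ 00-0-✓ 000-- 01-0-✓ 1--11 1-0-0 1-01- 1-1-1 10-1- 11--1 11-0-✓ 110--
Round 3: -1-0- 0--0-
PIs = {--000, --101, -00-0, -001-, -1-0-, 0--0-, 000--, 011-0, 1--11, 1-0-0, 1-01-, 1-1-1, 10-1-, 11--1, 110--}
Coverage chart:
  m0: --000,-00-0,0--0-,000--
  m1: 0--0-,000--
  m2: -00-0,-001-,000--
  m3: -001-,000--
  m4: 0--0- ←essential
  m5: --101,0--0-
  m8: --000,-1-0-,0--0-
  m9: -1-0-,0--0-
  m12: -1-0-,0--0-,011-0
  m13: --101,-1-0-,0--0-
  m14: 011-0 ←essential
  m18: -00-0,-001-,1-0-0,1-01-,10-1-
  m19: -001-,1--11,1-01-,10-1-
  m21: --101,1-1-1
  m22: 10-1- ←essential
  m23: 1--11,1-1-1,10-1-
  m24: --000,-1-0-,1-0-0,110--
  m25: -1-0-,11--1,110--
  m26: 1-0-0,1-01-,110--
  m27: 1--11,1-01-,11--1,110--
  m28: -1-0- ←essential
  m29: --101,-1-0-,1-1-1,11--1
  m31: 1--11,1-1-1,11--1
Essential: -1-0-, 0--0-, 011-0, 10-1-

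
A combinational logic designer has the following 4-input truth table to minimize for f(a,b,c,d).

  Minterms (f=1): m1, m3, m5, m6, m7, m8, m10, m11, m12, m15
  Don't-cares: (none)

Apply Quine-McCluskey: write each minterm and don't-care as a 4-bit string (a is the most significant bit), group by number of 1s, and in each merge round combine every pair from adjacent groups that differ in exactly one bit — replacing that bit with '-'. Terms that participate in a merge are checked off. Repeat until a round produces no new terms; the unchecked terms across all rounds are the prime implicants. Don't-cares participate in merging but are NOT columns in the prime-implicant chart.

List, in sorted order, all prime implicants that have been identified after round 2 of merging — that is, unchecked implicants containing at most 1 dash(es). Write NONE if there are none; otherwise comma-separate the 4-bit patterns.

Round 0: 0001✓ 0011✓ 0101✓ 0110✓ 0111✓ 1000✓ 1010✓ 1011✓ 1100✓ 1111✓
Round 1: -011✓ -111✓ 0-01✓ 0-11✓ 00-1✓ 01-1✓ 011- 1-00 1-11✓ 10-0 101-
Round 2: --11 0--1
PIs = {--11, 0--1, 011-, 1-00, 10-0, 101-}

011-, 1-00, 10-0, 101-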